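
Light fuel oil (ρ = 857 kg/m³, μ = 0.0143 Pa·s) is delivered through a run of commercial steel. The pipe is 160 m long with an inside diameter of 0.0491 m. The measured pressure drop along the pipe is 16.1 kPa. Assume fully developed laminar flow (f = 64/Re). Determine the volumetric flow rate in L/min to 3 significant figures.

Q ≈ 60.2 L/min

For laminar flow, f = 64/Re with Re = ρVD/μ, so Darcy-Weisbach reduces to ΔP = 32μLV/D². Solving for V: V = ΔP·D²/(32μL) = 1.61e+04·(0.0491)²/(32·0.0143·160) = 0.5301 m/s.
Check: Re = ρVD/μ = 857·0.5301·0.0491/0.0143 = 1560 < 2300, so the laminar assumption holds.
Q = V·A = 0.5301·(π/4·0.0491²) = 0.001004 m³/s = 60.2 L/min.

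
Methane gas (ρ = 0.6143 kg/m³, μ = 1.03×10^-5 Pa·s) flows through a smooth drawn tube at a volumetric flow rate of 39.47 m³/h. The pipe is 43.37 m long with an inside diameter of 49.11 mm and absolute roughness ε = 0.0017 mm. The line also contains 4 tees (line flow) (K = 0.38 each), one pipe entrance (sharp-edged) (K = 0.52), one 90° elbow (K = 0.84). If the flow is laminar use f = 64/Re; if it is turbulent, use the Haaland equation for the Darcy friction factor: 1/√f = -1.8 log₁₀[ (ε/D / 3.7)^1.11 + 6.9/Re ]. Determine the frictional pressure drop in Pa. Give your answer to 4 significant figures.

ΔP ≈ 274.0 Pa

Q = 39.47 m³/h = 39.47/3600 = 0.01096 m³/s.
Cross-sectional area A = πD²/4 = π(0.04911)²/4 = 0.001894 m²; mean velocity V = Q/A = 0.01096/0.001894 = 5.788 m/s.
Reynolds number Re = ρVD/μ = 0.6143 · 5.788 · 0.04911 / 1.03e-05 = 1.695e+04.
Re > 4000 → turbulent. Relative roughness ε/D = 1.7e-06/0.04911 = 3.46e-05. Haaland: 1/√f = -1.8 log₁₀[(3.46e-05/3.7)^1.11 + 6.9/1.695e+04] = -1.8 log₁₀[2.62e-06 + 0.000407] = 6.098, so f = 0.02689.
Total minor-loss coefficient ΣK = 4·0.38 + 1·0.52 + 1·0.84 = 2.88.
ΔP = [f·L/D + ΣK]·(ρV²/2) = [0.02689·43.37/0.04911 + 2.88]·(0.6143·5.788²/2) = [23.75 + 2.88]·10.29 = 274 Pa.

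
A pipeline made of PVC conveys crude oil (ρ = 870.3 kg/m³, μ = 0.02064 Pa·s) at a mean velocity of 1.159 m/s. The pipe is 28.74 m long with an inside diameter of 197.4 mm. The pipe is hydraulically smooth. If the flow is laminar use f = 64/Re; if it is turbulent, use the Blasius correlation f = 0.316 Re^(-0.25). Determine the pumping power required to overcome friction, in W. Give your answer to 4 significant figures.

P ≈ 96.25 W

Reynolds number Re = ρVD/μ = 870.3 · 1.159 · 0.1974 / 0.0206 = 9647.
Re > 4000 → turbulent. Smooth-pipe (Blasius): f = 0.316 Re^(-0.25) = 0.316/(9647)^0.25 = 0.03189.
Darcy-Weisbach: ΔP = f(L/D)(ρV²/2) = 0.03189·(28.74/0.1974)·(870.3·1.159²/2) = 0.03189·145.6·584.5 = 2714 Pa.
Q = V·A = 1.159·0.0306 = 0.03547 m³/s.
Pumping power P = QΔP = 0.03547·2714 = 96.250 W = 96.25 W.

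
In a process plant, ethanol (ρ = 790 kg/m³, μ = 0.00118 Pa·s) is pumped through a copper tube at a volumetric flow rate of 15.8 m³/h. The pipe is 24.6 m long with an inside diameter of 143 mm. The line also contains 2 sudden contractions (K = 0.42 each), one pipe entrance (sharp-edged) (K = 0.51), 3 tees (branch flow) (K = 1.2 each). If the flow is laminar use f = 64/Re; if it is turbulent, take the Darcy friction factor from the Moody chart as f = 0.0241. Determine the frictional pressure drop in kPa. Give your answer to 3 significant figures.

Q = 15.8 m³/h = 15.8/3600 = 0.004389 m³/s.
Cross-sectional area A = πD²/4 = π(0.143)²/4 = 0.01606 m²; mean velocity V = Q/A = 0.004389/0.01606 = 0.2733 m/s.
Reynolds number Re = ρVD/μ = 790 · 0.2733 · 0.143 / 0.00118 = 2.616e+04.
Re > 4000 → turbulent; use the Moody-chart value f = 0.0241.
Total minor-loss coefficient ΣK = 2·0.42 + 1·0.51 + 3·1.2 = 4.95.
ΔP = [f·L/D + ΣK]·(ρV²/2) = [0.0241·24.6/0.143 + 4.95]·(790·0.2733²/2) = [4.146 + 4.95]·29.5 = 268.3 Pa.
ΔP = 268.3 Pa = 0.268 kPa.

ΔP ≈ 0.268 kPa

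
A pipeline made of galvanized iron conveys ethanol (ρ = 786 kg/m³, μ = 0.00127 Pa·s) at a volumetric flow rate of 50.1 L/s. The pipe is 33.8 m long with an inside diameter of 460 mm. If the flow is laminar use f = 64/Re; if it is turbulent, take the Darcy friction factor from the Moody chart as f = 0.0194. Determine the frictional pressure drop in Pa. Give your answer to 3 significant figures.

ΔP ≈ 50.9 Pa

Q = 50.1 L/s = 50.1/1000 = 0.0501 m³/s.
Cross-sectional area A = πD²/4 = π(0.46)²/4 = 0.1662 m²; mean velocity V = Q/A = 0.0501/0.1662 = 0.3015 m/s.
Reynolds number Re = ρVD/μ = 786 · 0.3015 · 0.46 / 0.00127 = 8.582e+04.
Re > 4000 → turbulent; use the Moody-chart value f = 0.0194.
Darcy-Weisbach: ΔP = f(L/D)(ρV²/2) = 0.0194·(33.8/0.46)·(786·0.3015²/2) = 0.0194·73.48·35.72 = 50.91 Pa.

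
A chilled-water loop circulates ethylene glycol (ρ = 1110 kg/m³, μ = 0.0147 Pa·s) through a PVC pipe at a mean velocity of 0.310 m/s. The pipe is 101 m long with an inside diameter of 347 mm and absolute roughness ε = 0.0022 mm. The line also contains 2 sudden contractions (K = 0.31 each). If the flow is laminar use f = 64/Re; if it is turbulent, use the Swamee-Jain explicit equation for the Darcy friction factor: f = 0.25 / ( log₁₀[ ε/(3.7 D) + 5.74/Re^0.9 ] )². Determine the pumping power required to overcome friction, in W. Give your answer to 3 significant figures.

P ≈ 15.9 W

Reynolds number Re = ρVD/μ = 1110 · 0.31 · 0.347 / 0.0147 = 8123.
Re > 4000 → turbulent. Relative roughness ε/D = 2.2e-06/0.347 = 6.34e-06. Swamee-Jain: f = 0.25/(log₁₀[6.34e-06/3.7 + 5.74/8123^0.9])² = 0.25/(log₁₀[1.71e-06 + 0.00174])² = 0.25/(-2.759)² = 0.03283.
Total minor-loss coefficient ΣK = 2·0.31 = 0.62.
ΔP = [f·L/D + ΣK]·(ρV²/2) = [0.03283·101/0.347 + 0.62]·(1110·0.31²/2) = [9.557 + 0.62]·53.34 = 542.8 Pa.
Q = V·A = 0.31·0.09457 = 0.02932 m³/s.
Pumping power P = QΔP = 0.02932·542.8 = 15.91 W = 15.9 W.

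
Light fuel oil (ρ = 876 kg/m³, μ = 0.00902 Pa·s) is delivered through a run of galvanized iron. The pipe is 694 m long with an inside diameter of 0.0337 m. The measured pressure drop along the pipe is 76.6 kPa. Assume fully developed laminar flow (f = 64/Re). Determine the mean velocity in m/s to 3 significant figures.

V ≈ 0.434 m/s

For laminar flow, f = 64/Re with Re = ρVD/μ, so Darcy-Weisbach reduces to ΔP = 32μLV/D². Solving for V: V = ΔP·D²/(32μL) = 7.66e+04·(0.0337)²/(32·0.00902·694) = 0.4343 m/s.
Check: Re = ρVD/μ = 876·0.4343·0.0337/0.00902 = 1421 < 2300, so the laminar assumption holds.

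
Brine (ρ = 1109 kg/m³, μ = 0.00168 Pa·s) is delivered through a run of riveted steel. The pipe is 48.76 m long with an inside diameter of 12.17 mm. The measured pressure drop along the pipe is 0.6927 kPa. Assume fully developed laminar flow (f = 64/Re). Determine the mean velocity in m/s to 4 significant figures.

For laminar flow, f = 64/Re with Re = ρVD/μ, so Darcy-Weisbach reduces to ΔP = 32μLV/D². Solving for V: V = ΔP·D²/(32μL) = 692.7·(0.01217)²/(32·0.00168·48.76) = 0.03914 m/s.
Check: Re = ρVD/μ = 1109·0.03914·0.01217/0.00168 = 314.4 < 2300, so the laminar assumption holds.

V ≈ 0.03914 m/s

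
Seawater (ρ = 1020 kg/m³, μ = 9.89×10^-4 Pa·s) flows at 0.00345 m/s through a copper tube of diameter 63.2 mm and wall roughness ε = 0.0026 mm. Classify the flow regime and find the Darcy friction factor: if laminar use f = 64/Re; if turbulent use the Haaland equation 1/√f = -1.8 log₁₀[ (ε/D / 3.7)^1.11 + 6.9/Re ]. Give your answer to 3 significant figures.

Re = ρVD/μ = 1020·0.00345·0.0632/0.000989 = 224.9.
Re < 2300 → laminar, so f = 64/Re = 0.2846 (roughness is irrelevant in laminar flow).

f ≈ 0.285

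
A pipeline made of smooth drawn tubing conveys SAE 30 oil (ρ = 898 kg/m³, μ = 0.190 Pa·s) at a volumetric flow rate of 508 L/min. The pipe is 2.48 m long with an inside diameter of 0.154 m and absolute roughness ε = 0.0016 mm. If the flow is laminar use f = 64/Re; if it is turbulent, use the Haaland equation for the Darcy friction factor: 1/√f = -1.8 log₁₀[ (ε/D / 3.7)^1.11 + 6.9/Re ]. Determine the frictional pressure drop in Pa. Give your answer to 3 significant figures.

ΔP ≈ 289 Pa

Q = 508 L/min = 508/60000 = 0.008467 m³/s.
Cross-sectional area A = πD²/4 = π(0.154)²/4 = 0.01863 m²; mean velocity V = Q/A = 0.008467/0.01863 = 0.4545 m/s.
Reynolds number Re = ρVD/μ = 898 · 0.4545 · 0.154 / 0.19 = 330.8.
Re < 2300 → laminar flow, so f = 64/Re = 64/330.8 = 0.1934 (the turbulent correlation is not needed).
Darcy-Weisbach: ΔP = f(L/D)(ρV²/2) = 0.1934·(2.48/0.154)·(898·0.4545²/2) = 0.1934·16.1·92.77 = 289 Pa.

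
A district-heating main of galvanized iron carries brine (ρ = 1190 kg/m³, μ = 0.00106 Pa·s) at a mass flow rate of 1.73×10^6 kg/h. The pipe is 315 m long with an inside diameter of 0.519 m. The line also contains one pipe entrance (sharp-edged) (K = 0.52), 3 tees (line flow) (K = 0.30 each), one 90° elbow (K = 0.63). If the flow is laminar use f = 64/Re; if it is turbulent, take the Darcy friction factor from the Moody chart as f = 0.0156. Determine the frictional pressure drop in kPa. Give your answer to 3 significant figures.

ṁ = 1.73×10^6 kg/h = 1.73×10^6/3600 = 480.6 kg/s.
A = πD²/4 = π(0.519)²/4 = 0.2116 m²; mean velocity V = ṁ/(ρA) = 480.6/(1190 · 0.2116) = 1.909 m/s.
Reynolds number Re = ρVD/μ = 1190 · 1.909 · 0.519 / 0.00106 = 1.112e+06.
Re > 4000 → turbulent; use the Moody-chart value f = 0.0156.
Total minor-loss coefficient ΣK = 1·0.52 + 3·0.3 + 1·0.63 = 2.05.
ΔP = [f·L/D + ΣK]·(ρV²/2) = [0.0156·315/0.519 + 2.05]·(1190·1.909²/2) = [9.468 + 2.05]·2168 = 2.497e+04 Pa.
ΔP = 2.497e+04 Pa = 25.0 kPa.

ΔP ≈ 25.0 kPa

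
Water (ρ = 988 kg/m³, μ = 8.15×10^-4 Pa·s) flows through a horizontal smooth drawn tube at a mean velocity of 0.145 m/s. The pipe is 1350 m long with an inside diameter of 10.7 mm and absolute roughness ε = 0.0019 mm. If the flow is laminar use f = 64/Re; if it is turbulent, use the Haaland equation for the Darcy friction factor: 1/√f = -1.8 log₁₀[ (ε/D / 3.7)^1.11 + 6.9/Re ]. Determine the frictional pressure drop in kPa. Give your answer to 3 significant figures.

Reynolds number Re = ρVD/μ = 988 · 0.145 · 0.0107 / 0.000815 = 1881.
Re < 2300 → laminar flow, so f = 64/Re = 64/1881 = 0.03403 (the turbulent correlation is not needed).
Darcy-Weisbach: ΔP = f(L/D)(ρV²/2) = 0.03403·(1350/0.0107)·(988·0.145²/2) = 0.03403·1.262e+05·10.39 = 4.459e+04 Pa.
ΔP = 4.459e+04 Pa = 44.6 kPa.

ΔP ≈ 44.6 kPa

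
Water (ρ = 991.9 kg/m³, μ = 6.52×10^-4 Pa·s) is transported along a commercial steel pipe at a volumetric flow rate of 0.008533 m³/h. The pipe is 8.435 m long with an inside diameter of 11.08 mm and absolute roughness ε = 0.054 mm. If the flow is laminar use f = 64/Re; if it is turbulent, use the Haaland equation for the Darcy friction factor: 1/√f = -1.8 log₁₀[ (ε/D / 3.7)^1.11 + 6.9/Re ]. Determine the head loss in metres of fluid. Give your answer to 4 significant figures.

h_f ≈ 0.003622 m

Q = 0.008533 m³/h = 0.008533/3600 = 2.37e-06 m³/s.
Cross-sectional area A = πD²/4 = π(0.01108)²/4 = 9.642e-05 m²; mean velocity V = Q/A = 2.37e-06/9.642e-05 = 0.02458 m/s.
Reynolds number Re = ρVD/μ = 991.9 · 0.02458 · 0.01108 / 0.000652 = 414.4.
Re < 2300 → laminar flow, so f = 64/Re = 64/414.4 = 0.1545 (the turbulent correlation is not needed).
Darcy-Weisbach: ΔP = f(L/D)(ρV²/2) = 0.1545·(8.435/0.01108)·(991.9·0.02458²/2) = 0.1545·761.3·0.2997 = 35.24 Pa.
Head loss h_f = ΔP/(ρg) = 35.24/(991.9·9.81) = 0.003622 m.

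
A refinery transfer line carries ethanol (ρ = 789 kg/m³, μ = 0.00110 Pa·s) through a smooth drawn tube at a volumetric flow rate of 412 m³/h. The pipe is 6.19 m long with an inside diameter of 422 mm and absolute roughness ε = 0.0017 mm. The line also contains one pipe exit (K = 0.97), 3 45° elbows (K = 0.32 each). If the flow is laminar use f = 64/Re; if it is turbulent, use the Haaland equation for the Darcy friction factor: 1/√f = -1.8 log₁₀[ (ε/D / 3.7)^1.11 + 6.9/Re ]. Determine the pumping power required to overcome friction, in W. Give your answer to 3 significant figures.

Q = 412 m³/h = 412/3600 = 0.1144 m³/s.
Cross-sectional area A = πD²/4 = π(0.422)²/4 = 0.1399 m²; mean velocity V = Q/A = 0.1144/0.1399 = 0.8182 m/s.
Reynolds number Re = ρVD/μ = 789 · 0.8182 · 0.422 / 0.0011 = 2.477e+05.
Re > 4000 → turbulent. Relative roughness ε/D = 1.7e-06/0.422 = 4.03e-06. Haaland: 1/√f = -1.8 log₁₀[(4.03e-06/3.7)^1.11 + 6.9/2.477e+05] = -1.8 log₁₀[2.4e-07 + 2.79e-05] = 8.192, so f = 0.0149.
Total minor-loss coefficient ΣK = 1·0.97 + 3·0.32 = 1.93.
ΔP = [f·L/D + ΣK]·(ρV²/2) = [0.0149·6.19/0.422 + 1.93]·(789·0.8182²/2) = [0.2186 + 1.93]·264.1 = 567.5 Pa.
Pumping power P = QΔP = 0.1144·567.5 = 64.95 W = 64.9 W.

P ≈ 64.9 W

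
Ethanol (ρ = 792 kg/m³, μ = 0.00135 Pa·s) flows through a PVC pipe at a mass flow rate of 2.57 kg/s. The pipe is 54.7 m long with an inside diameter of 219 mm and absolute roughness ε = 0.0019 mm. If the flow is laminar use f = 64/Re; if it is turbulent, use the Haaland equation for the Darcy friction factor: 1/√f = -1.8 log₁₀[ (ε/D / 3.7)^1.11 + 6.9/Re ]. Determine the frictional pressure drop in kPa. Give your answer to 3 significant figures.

A = πD²/4 = π(0.219)²/4 = 0.03767 m²; mean velocity V = ṁ/(ρA) = 2.57/(792 · 0.03767) = 0.08614 m/s.
Reynolds number Re = ρVD/μ = 792 · 0.08614 · 0.219 / 0.00135 = 1.107e+04.
Re > 4000 → turbulent. Relative roughness ε/D = 1.9e-06/0.219 = 8.68e-06. Haaland: 1/√f = -1.8 log₁₀[(8.68e-06/3.7)^1.11 + 6.9/1.107e+04] = -1.8 log₁₀[5.63e-07 + 0.000623] = 5.769, so f = 0.03005.
Darcy-Weisbach: ΔP = f(L/D)(ρV²/2) = 0.03005·(54.7/0.219)·(792·0.08614²/2) = 0.03005·249.8·2.939 = 22.06 Pa.
ΔP = 22.06 Pa = 0.0221 kPa.

ΔP ≈ 0.0221 kPa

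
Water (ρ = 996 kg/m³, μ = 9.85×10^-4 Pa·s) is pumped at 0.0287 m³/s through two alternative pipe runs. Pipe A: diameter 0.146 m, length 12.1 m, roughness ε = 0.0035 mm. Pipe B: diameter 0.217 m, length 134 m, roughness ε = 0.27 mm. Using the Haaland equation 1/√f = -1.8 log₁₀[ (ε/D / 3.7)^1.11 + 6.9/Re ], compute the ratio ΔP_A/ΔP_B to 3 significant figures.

Pipe A: V = Q/A = 0.0287/0.01674 = 1.714 m/s; Re = 2.531e+05; ε/D = 2.4e-05; Haaland → f = 0.01499; ΔP_A = f(L/D)(ρV²/2) = 1818 Pa.
Pipe B: V = Q/A = 0.0287/0.03698 = 0.776 m/s; Re = 1.703e+05; ε/D = 0.00124; Haaland → f = 0.02201; ΔP_B = f(L/D)(ρV²/2) = 4076 Pa.
ΔP_A/ΔP_B = 1818/4076 = 0.446.

ΔP_A/ΔP_B ≈ 0.446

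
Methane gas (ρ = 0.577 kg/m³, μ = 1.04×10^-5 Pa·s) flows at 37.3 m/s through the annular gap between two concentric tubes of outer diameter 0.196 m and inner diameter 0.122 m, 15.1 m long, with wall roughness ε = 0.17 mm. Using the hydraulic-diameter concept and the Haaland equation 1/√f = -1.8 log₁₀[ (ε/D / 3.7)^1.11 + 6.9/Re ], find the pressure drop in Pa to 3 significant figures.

Hydraulic diameter D_h = 4A/P = D_o - D_i = 0.196 - 0.122 = 0.074 m.
Re = ρVD_h/μ = 0.577·37.3·0.074/1.04e-05 = 1.531e+05.
ε/D_h = 0.00017/0.074 = 0.0023; Haaland gives 1/√f = -1.8 log₁₀[0.000276+4.51e-05] = 6.289, so f = 0.02528.
ΔP = f(L/D_h)(ρV²/2) = 0.02528·15.1/0.074·401.4 = 2071 Pa.

ΔP ≈ 2070 Pa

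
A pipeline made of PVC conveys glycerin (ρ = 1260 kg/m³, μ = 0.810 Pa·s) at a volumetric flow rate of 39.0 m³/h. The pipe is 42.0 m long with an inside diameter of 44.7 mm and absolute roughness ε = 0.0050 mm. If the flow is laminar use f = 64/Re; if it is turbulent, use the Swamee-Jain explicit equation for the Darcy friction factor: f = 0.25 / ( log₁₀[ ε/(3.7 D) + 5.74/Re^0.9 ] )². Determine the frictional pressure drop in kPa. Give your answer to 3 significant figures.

ΔP ≈ 3760 kPa

Q = 39.0 m³/h = 39.0/3600 = 0.01083 m³/s.
Cross-sectional area A = πD²/4 = π(0.0447)²/4 = 0.001569 m²; mean velocity V = Q/A = 0.01083/0.001569 = 6.903 m/s.
Reynolds number Re = ρVD/μ = 1260 · 6.903 · 0.0447 / 0.81 = 480.
Re < 2300 → laminar flow, so f = 64/Re = 64/480 = 0.1333 (the turbulent correlation is not needed).
Darcy-Weisbach: ΔP = f(L/D)(ρV²/2) = 0.1333·(42/0.0447)·(1260·6.903²/2) = 0.1333·939.6·3.002e+04 = 3.761e+06 Pa.
ΔP = 3.761e+06 Pa = 3760 kPa.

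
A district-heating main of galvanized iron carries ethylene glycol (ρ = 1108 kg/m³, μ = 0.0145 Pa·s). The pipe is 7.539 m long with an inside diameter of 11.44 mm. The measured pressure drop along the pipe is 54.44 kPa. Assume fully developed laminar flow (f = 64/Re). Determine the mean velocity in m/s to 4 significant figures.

For laminar flow, f = 64/Re with Re = ρVD/μ, so Darcy-Weisbach reduces to ΔP = 32μLV/D². Solving for V: V = ΔP·D²/(32μL) = 5.444e+04·(0.01144)²/(32·0.0145·7.539) = 2.037 m/s.
Check: Re = ρVD/μ = 1108·2.037·0.01144/0.0145 = 1780 < 2300, so the laminar assumption holds.

V ≈ 2.037 m/s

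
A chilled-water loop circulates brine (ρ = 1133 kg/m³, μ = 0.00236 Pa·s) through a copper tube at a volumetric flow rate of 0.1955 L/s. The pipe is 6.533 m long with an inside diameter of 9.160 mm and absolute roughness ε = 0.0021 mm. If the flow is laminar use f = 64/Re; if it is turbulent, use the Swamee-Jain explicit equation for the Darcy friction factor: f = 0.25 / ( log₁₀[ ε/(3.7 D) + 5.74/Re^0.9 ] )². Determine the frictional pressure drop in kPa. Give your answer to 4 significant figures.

Q = 0.1955 L/s = 0.1955/1000 = 0.0001955 m³/s.
Cross-sectional area A = πD²/4 = π(0.00916)²/4 = 6.59e-05 m²; mean velocity V = Q/A = 0.0001955/6.59e-05 = 2.967 m/s.
Reynolds number Re = ρVD/μ = 1133 · 2.967 · 0.00916 / 0.00236 = 1.305e+04.
Re > 4000 → turbulent. Relative roughness ε/D = 2.1e-06/0.00916 = 0.000229. Swamee-Jain: f = 0.25/(log₁₀[0.000229/3.7 + 5.74/1.305e+04^0.9])² = 0.25/(log₁₀[6.2e-05 + 0.00113])² = 0.25/(-2.922)² = 0.02928.
Darcy-Weisbach: ΔP = f(L/D)(ρV²/2) = 0.02928·(6.533/0.00916)·(1133·2.967²/2) = 0.02928·713.2·4986 = 1.041e+05 Pa.
ΔP = 1.041e+05 Pa = 104.1 kPa.

ΔP ≈ 104.1 kPa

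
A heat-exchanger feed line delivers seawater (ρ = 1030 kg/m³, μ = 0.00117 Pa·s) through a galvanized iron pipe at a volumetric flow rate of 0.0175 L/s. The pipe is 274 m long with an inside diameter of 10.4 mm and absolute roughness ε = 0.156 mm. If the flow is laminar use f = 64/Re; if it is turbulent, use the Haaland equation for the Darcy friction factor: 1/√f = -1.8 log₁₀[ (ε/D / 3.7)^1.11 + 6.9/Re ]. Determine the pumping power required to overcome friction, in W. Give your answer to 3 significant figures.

P ≈ 0.342 W

Q = 0.0175 L/s = 0.0175/1000 = 1.75e-05 m³/s.
Cross-sectional area A = πD²/4 = π(0.0104)²/4 = 8.495e-05 m²; mean velocity V = Q/A = 1.75e-05/8.495e-05 = 0.206 m/s.
Reynolds number Re = ρVD/μ = 1030 · 0.206 · 0.0104 / 0.00117 = 1886.
Re < 2300 → laminar flow, so f = 64/Re = 64/1886 = 0.03393 (the turbulent correlation is not needed).
Darcy-Weisbach: ΔP = f(L/D)(ρV²/2) = 0.03393·(274/0.0104)·(1030·0.206²/2) = 0.03393·2.635e+04·21.86 = 1.954e+04 Pa.
Pumping power P = QΔP = 1.75e-05·1.954e+04 = 0.3419 W = 0.342 W.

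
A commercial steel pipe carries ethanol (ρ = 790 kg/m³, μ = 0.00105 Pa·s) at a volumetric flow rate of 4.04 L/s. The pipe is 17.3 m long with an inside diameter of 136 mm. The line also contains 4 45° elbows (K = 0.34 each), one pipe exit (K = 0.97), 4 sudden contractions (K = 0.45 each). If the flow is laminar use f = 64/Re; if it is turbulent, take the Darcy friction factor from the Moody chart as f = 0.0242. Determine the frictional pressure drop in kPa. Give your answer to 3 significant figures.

ΔP ≈ 0.220 kPa

Q = 4.04 L/s = 4.04/1000 = 0.00404 m³/s.
Cross-sectional area A = πD²/4 = π(0.136)²/4 = 0.01453 m²; mean velocity V = Q/A = 0.00404/0.01453 = 0.2781 m/s.
Reynolds number Re = ρVD/μ = 790 · 0.2781 · 0.136 / 0.00105 = 2.846e+04.
Re > 4000 → turbulent; use the Moody-chart value f = 0.0242.
Total minor-loss coefficient ΣK = 4·0.34 + 1·0.97 + 4·0.45 = 4.13.
ΔP = [f·L/D + ΣK]·(ρV²/2) = [0.0242·17.3/0.136 + 4.13]·(790·0.2781²/2) = [3.078 + 4.13]·30.55 = 220.2 Pa.
ΔP = 220.2 Pa = 0.220 kPa.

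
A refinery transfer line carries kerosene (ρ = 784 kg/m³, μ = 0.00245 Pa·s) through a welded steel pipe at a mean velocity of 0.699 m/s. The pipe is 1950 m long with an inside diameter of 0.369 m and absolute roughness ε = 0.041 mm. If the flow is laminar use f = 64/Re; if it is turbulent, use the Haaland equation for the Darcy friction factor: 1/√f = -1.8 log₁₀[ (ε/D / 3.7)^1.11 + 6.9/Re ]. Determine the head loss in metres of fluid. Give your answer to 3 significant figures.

h_f ≈ 2.50 m

Reynolds number Re = ρVD/μ = 784 · 0.699 · 0.369 / 0.00245 = 8.254e+04.
Re > 4000 → turbulent. Relative roughness ε/D = 4.1e-05/0.369 = 0.000111. Haaland: 1/√f = -1.8 log₁₀[(0.000111/3.7)^1.11 + 6.9/8.254e+04] = -1.8 log₁₀[9.55e-06 + 8.36e-05] = 7.255, so f = 0.019.
Darcy-Weisbach: ΔP = f(L/D)(ρV²/2) = 0.019·(1950/0.369)·(784·0.699²/2) = 0.019·5285·191.5 = 1.923e+04 Pa.
Head loss h_f = ΔP/(ρg) = 1.923e+04/(784·9.81) = 2.50 m.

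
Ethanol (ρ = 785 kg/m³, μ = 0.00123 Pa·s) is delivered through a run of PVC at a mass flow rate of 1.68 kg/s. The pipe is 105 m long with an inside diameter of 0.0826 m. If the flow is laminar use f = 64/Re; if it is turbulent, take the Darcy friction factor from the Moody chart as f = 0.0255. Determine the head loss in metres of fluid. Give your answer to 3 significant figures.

A = πD²/4 = π(0.0826)²/4 = 0.005359 m²; mean velocity V = ṁ/(ρA) = 1.68/(785 · 0.005359) = 0.3994 m/s.
Reynolds number Re = ρVD/μ = 785 · 0.3994 · 0.0826 / 0.00123 = 2.105e+04.
Re > 4000 → turbulent; use the Moody-chart value f = 0.0255.
Darcy-Weisbach: ΔP = f(L/D)(ρV²/2) = 0.0255·(105/0.0826)·(785·0.3994²/2) = 0.0255·1271·62.61 = 2029 Pa.
Head loss h_f = ΔP/(ρg) = 2029/(785·9.81) = 0.264 m.

h_f ≈ 0.264 m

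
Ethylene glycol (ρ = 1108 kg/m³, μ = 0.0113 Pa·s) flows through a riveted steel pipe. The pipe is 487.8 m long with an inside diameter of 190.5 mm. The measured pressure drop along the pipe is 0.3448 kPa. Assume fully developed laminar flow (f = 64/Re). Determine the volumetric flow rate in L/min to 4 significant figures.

For laminar flow, f = 64/Re with Re = ρVD/μ, so Darcy-Weisbach reduces to ΔP = 32μLV/D². Solving for V: V = ΔP·D²/(32μL) = 344.8·(0.1905)²/(32·0.0113·487.8) = 0.07094 m/s.
Check: Re = ρVD/μ = 1108·0.07094·0.1905/0.0113 = 1325 < 2300, so the laminar assumption holds.
Q = V·A = 0.07094·(π/4·0.1905²) = 0.002022 m³/s = 121.3 L/min.

Q ≈ 121.3 L/min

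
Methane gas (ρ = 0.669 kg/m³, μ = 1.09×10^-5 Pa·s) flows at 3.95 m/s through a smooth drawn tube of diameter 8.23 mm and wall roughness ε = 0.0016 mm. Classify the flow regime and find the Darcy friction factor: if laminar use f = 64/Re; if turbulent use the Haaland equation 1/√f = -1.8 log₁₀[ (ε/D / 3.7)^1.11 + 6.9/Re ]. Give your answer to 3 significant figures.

Re = ρVD/μ = 0.669·3.95·0.00823/1.09e-05 = 1995.
Re < 2300 → laminar, so f = 64/Re = 0.03208 (roughness is irrelevant in laminar flow).

f ≈ 0.0321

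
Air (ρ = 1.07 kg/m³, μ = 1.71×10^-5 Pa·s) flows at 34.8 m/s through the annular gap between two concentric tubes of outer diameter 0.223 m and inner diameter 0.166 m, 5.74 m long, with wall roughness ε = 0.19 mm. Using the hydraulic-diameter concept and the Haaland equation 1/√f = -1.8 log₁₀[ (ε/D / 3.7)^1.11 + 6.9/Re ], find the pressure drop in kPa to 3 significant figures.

Hydraulic diameter D_h = 4A/P = D_o - D_i = 0.223 - 0.166 = 0.057 m.
Re = ρVD_h/μ = 1.07·34.8·0.057/1.71e-05 = 1.241e+05.
ε/D_h = 0.00019/0.057 = 0.00333; Haaland gives 1/√f = -1.8 log₁₀[0.000417+5.56e-05] = 5.987, so f = 0.0279.
ΔP = f(L/D_h)(ρV²/2) = 0.0279·5.74/0.057·647.9 = 1820 Pa.
ΔP = 1.82 kPa.

ΔP ≈ 1.82 kPa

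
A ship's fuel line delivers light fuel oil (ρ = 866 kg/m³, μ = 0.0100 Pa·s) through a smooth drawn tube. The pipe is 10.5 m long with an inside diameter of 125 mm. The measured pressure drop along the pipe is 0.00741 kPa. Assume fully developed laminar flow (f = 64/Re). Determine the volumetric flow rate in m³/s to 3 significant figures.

Q ≈ 4.23×10^-4 m³/s

For laminar flow, f = 64/Re with Re = ρVD/μ, so Darcy-Weisbach reduces to ΔP = 32μLV/D². Solving for V: V = ΔP·D²/(32μL) = 7.41·(0.125)²/(32·0.01·10.5) = 0.03446 m/s.
Check: Re = ρVD/μ = 866·0.03446·0.125/0.01 = 373 < 2300, so the laminar assumption holds.
Q = V·A = 0.03446·(π/4·0.125²) = 0.0004229 m³/s = 4.23×10^-4 m³/s.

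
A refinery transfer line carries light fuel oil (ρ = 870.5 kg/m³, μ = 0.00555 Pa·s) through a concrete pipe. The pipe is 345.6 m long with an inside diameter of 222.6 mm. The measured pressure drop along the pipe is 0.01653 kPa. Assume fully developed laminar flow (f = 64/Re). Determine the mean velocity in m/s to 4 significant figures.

For laminar flow, f = 64/Re with Re = ρVD/μ, so Darcy-Weisbach reduces to ΔP = 32μLV/D². Solving for V: V = ΔP·D²/(32μL) = 16.53·(0.2226)²/(32·0.00555·345.6) = 0.01334 m/s.
Check: Re = ρVD/μ = 870.5·0.01334·0.2226/0.00555 = 465.9 < 2300, so the laminar assumption holds.

V ≈ 0.01334 m/s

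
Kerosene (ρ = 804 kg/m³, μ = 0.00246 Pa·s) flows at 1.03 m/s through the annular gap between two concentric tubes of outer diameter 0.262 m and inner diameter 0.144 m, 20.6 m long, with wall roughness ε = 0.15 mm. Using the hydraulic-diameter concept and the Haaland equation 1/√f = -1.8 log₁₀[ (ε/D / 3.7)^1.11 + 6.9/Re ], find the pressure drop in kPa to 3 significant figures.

Hydraulic diameter D_h = 4A/P = D_o - D_i = 0.262 - 0.144 = 0.118 m.
Re = ρVD_h/μ = 804·1.03·0.118/0.00246 = 3.972e+04.
ε/D_h = 0.00015/0.118 = 0.00127; Haaland gives 1/√f = -1.8 log₁₀[0.000143+0.000174] = 6.299, so f = 0.0252.
ΔP = f(L/D_h)(ρV²/2) = 0.0252·20.6/0.118·426.5 = 1876 Pa.
ΔP = 1.88 kPa.

ΔP ≈ 1.88 kPa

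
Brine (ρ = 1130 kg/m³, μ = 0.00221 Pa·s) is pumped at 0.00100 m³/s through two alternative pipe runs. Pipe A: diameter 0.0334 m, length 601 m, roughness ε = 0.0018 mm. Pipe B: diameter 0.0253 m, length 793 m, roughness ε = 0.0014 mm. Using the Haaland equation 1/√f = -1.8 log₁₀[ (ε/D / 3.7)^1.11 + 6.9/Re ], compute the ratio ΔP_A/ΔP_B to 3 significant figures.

ΔP_A/ΔP_B ≈ 0.202

Pipe A: V = Q/A = 0.001/0.0008762 = 1.141 m/s; Re = 1.949e+04; ε/D = 5.39e-05; Haaland → f = 0.02599; ΔP_A = f(L/D)(ρV²/2) = 3.443e+05 Pa.
Pipe B: V = Q/A = 0.001/0.0005027 = 1.989 m/s; Re = 2.573e+04; ε/D = 5.53e-05; Haaland → f = 0.02429; ΔP_B = f(L/D)(ρV²/2) = 1.702e+06 Pa.
ΔP_A/ΔP_B = 3.443e+05/1.702e+06 = 0.202.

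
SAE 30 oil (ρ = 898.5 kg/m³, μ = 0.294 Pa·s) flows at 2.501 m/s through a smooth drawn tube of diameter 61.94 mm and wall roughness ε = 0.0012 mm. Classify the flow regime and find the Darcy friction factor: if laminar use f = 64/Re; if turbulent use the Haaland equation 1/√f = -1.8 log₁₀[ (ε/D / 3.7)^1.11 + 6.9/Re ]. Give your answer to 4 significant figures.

Re = ρVD/μ = 898.5·2.501·0.06194/0.294 = 473.4.
Re < 2300 → laminar, so f = 64/Re = 0.1352 (roughness is irrelevant in laminar flow).

f ≈ 0.1352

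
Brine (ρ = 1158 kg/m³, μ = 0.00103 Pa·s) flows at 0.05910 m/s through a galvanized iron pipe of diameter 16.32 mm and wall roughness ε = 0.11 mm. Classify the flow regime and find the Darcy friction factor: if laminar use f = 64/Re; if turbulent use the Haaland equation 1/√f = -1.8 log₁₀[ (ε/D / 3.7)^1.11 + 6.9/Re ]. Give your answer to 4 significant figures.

Re = ρVD/μ = 1158·0.0591·0.01632/0.00103 = 1084.
Re < 2300 → laminar, so f = 64/Re = 0.05902 (roughness is irrelevant in laminar flow).

f ≈ 0.05902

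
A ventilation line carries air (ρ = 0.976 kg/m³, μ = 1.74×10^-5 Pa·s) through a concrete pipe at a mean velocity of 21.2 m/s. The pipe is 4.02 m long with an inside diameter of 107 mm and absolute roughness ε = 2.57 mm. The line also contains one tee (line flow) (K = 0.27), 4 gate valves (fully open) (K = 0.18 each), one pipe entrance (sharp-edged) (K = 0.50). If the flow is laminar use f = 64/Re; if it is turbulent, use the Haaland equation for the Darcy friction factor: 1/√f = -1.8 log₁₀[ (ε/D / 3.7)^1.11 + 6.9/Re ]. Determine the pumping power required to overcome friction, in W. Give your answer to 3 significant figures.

P ≈ 145 W

Reynolds number Re = ρVD/μ = 0.976 · 21.2 · 0.107 / 1.74e-05 = 1.272e+05.
Re > 4000 → turbulent. Relative roughness ε/D = 0.00257/0.107 = 0.024. Haaland: 1/√f = -1.8 log₁₀[(0.024/3.7)^1.11 + 6.9/1.272e+05] = -1.8 log₁₀[0.00373 + 5.42e-05] = 4.36, so f = 0.05261.
Total minor-loss coefficient ΣK = 1·0.27 + 4·0.18 + 1·0.5 = 1.49.
ΔP = [f·L/D + ΣK]·(ρV²/2) = [0.05261·4.02/0.107 + 1.49]·(0.976·21.2²/2) = [1.977 + 1.49]·219.3 = 760.3 Pa.
Q = V·A = 21.2·0.008992 = 0.1906 m³/s.
Pumping power P = QΔP = 0.1906·760.3 = 144.9 W = 145 W.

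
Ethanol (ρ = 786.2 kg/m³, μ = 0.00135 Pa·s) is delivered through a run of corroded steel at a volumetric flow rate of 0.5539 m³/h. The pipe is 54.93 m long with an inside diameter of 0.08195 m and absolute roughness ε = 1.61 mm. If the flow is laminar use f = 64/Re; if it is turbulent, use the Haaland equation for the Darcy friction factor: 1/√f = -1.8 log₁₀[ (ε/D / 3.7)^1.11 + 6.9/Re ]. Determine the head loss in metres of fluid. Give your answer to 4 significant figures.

h_f ≈ 0.001336 m

Q = 0.5539 m³/h = 0.5539/3600 = 0.0001539 m³/s.
Cross-sectional area A = πD²/4 = π(0.08195)²/4 = 0.005275 m²; mean velocity V = Q/A = 0.0001539/0.005275 = 0.02917 m/s.
Reynolds number Re = ρVD/μ = 786.2 · 0.02917 · 0.08195 / 0.00135 = 1392.
Re < 2300 → laminar flow, so f = 64/Re = 64/1392 = 0.04597 (the turbulent correlation is not needed).
Darcy-Weisbach: ΔP = f(L/D)(ρV²/2) = 0.04597·(54.93/0.08195)·(786.2·0.02917²/2) = 0.04597·670.3·0.3345 = 10.31 Pa.
Head loss h_f = ΔP/(ρg) = 10.31/(786.2·9.81) = 0.001336 m.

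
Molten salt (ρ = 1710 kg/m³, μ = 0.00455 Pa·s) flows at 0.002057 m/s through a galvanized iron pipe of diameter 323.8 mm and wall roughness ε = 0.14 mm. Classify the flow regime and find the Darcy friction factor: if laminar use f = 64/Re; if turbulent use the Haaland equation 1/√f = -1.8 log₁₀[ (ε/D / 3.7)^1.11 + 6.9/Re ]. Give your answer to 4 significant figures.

f ≈ 0.2557

Re = ρVD/μ = 1710·0.002057·0.3238/0.00455 = 250.3.
Re < 2300 → laminar, so f = 64/Re = 0.2557 (roughness is irrelevant in laminar flow).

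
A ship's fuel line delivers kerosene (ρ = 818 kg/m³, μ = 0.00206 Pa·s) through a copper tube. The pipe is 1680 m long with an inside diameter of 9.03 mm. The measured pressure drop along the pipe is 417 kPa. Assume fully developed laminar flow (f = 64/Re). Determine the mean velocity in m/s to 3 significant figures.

For laminar flow, f = 64/Re with Re = ρVD/μ, so Darcy-Weisbach reduces to ΔP = 32μLV/D². Solving for V: V = ΔP·D²/(32μL) = 4.17e+05·(0.00903)²/(32·0.00206·1680) = 0.307 m/s.
Check: Re = ρVD/μ = 818·0.307·0.00903/0.00206 = 1101 < 2300, so the laminar assumption holds.

V ≈ 0.307 m/s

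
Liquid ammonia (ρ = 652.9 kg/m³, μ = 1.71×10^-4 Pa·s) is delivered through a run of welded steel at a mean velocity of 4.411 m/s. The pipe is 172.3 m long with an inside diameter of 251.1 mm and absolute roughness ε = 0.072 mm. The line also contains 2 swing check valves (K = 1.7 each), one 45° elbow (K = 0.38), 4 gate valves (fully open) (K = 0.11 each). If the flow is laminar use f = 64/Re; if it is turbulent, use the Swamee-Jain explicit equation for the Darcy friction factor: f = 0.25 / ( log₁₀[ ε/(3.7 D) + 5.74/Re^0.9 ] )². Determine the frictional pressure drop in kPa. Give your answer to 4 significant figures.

ΔP ≈ 92.35 kPa

Reynolds number Re = ρVD/μ = 652.9 · 4.411 · 0.2511 / 0.000171 = 4.229e+06.
Re > 4000 → turbulent. Relative roughness ε/D = 7.2e-05/0.2511 = 0.000287. Swamee-Jain: f = 0.25/(log₁₀[0.000287/3.7 + 5.74/4.229e+06^0.9])² = 0.25/(log₁₀[7.75e-05 + 6.24e-06])² = 0.25/(-4.077)² = 0.01504.
Total minor-loss coefficient ΣK = 2·1.7 + 1·0.38 + 4·0.11 = 4.22.
ΔP = [f·L/D + ΣK]·(ρV²/2) = [0.01504·172.3/0.2511 + 4.22]·(652.9·4.411²/2) = [10.32 + 4.22]·6352 = 9.235e+04 Pa.
ΔP = 9.235e+04 Pa = 92.35 kPa.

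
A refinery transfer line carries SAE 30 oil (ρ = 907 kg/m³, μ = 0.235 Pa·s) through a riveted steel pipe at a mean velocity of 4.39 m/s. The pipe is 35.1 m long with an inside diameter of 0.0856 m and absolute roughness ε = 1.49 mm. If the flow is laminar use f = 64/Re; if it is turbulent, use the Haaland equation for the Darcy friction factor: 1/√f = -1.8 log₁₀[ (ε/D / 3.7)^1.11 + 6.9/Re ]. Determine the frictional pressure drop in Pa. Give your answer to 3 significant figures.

Reynolds number Re = ρVD/μ = 907 · 4.39 · 0.0856 / 0.235 = 1450.
Re < 2300 → laminar flow, so f = 64/Re = 64/1450 = 0.04413 (the turbulent correlation is not needed).
Darcy-Weisbach: ΔP = f(L/D)(ρV²/2) = 0.04413·(35.1/0.0856)·(907·4.39²/2) = 0.04413·410·8740 = 1.581e+05 Pa.

ΔP ≈ 158000 Pa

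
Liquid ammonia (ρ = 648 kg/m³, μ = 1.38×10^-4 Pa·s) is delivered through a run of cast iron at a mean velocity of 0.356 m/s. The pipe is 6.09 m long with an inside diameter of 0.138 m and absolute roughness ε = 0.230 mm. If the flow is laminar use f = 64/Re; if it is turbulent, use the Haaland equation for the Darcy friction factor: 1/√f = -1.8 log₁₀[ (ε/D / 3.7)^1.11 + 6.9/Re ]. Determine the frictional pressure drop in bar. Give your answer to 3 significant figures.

Reynolds number Re = ρVD/μ = 648 · 0.356 · 0.138 / 0.000138 = 2.307e+05.
Re > 4000 → turbulent. Relative roughness ε/D = 0.00023/0.138 = 0.00167. Haaland: 1/√f = -1.8 log₁₀[(0.00167/3.7)^1.11 + 6.9/2.307e+05] = -1.8 log₁₀[0.000193 + 2.99e-05] = 6.573, so f = 0.02314.
Darcy-Weisbach: ΔP = f(L/D)(ρV²/2) = 0.02314·(6.09/0.138)·(648·0.356²/2) = 0.02314·44.13·41.06 = 41.94 Pa.
ΔP = 41.94 Pa = 4.19×10^-4 bar.

ΔP ≈ 4.19×10^-4 bar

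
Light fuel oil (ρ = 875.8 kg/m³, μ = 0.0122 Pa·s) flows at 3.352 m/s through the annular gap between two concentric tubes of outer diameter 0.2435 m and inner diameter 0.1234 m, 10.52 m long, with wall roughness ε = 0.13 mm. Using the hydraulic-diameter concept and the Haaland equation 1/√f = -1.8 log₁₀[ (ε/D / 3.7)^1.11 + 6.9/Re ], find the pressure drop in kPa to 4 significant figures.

ΔP ≈ 11.20 kPa

Hydraulic diameter D_h = 4A/P = D_o - D_i = 0.2435 - 0.1234 = 0.1201 m.
Re = ρVD_h/μ = 875.8·3.352·0.1201/0.0122 = 2.89e+04.
ε/D_h = 0.00013/0.1201 = 0.00108; Haaland gives 1/√f = -1.8 log₁₀[0.00012+0.000239] = 6.202, so f = 0.02599.
ΔP = f(L/D_h)(ρV²/2) = 0.02599·10.52/0.1201·4920 = 1.12e+04 Pa.
ΔP = 11.20 kPa.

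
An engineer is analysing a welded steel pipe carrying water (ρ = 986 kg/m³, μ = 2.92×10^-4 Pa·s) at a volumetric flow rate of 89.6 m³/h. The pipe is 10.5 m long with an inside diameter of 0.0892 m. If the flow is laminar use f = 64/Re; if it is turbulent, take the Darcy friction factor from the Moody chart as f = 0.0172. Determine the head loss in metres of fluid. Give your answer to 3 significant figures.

Q = 89.6 m³/h = 89.6/3600 = 0.02489 m³/s.
Cross-sectional area A = πD²/4 = π(0.0892)²/4 = 0.006249 m²; mean velocity V = Q/A = 0.02489/0.006249 = 3.983 m/s.
Reynolds number Re = ρVD/μ = 986 · 3.983 · 0.0892 / 0.000292 = 1.2e+06.
Re > 4000 → turbulent; use the Moody-chart value f = 0.0172.
Darcy-Weisbach: ΔP = f(L/D)(ρV²/2) = 0.0172·(10.5/0.0892)·(986·3.983²/2) = 0.0172·117.7·7820 = 1.583e+04 Pa.
Head loss h_f = ΔP/(ρg) = 1.583e+04/(986·9.81) = 1.64 m.

h_f ≈ 1.64 m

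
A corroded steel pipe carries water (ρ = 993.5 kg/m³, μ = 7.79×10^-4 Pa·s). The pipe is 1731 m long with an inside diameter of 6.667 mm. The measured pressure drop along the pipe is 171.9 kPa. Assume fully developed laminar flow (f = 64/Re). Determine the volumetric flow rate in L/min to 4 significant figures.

For laminar flow, f = 64/Re with Re = ρVD/μ, so Darcy-Weisbach reduces to ΔP = 32μLV/D². Solving for V: V = ΔP·D²/(32μL) = 1.719e+05·(0.006667)²/(32·0.000779·1731) = 0.1771 m/s.
Check: Re = ρVD/μ = 993.5·0.1771·0.006667/0.000779 = 1506 < 2300, so the laminar assumption holds.
Q = V·A = 0.1771·(π/4·0.006667²) = 6.182e-06 m³/s = 0.3709 L/min.

Q ≈ 0.3709 L/min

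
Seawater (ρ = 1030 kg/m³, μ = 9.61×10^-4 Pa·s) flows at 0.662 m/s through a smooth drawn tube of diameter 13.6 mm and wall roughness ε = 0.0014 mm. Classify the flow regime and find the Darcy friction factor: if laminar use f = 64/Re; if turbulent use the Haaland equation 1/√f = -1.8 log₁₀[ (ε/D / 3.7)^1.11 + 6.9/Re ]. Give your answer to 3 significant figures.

f ≈ 0.0313

Re = ρVD/μ = 1030·0.662·0.0136/0.000961 = 9650.
Re > 4000 → turbulent. ε/D = 1.4e-06/0.0136 = 0.000103; Haaland: 1/√f = -1.8 log₁₀[8.78e-06 + 0.000715] = 5.653, so f = 0.0313.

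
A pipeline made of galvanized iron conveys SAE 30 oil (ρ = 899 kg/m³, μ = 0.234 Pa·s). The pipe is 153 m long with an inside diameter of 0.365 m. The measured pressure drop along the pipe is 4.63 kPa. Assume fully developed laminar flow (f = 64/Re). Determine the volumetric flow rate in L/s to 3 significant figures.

Q ≈ 56.3 L/s

For laminar flow, f = 64/Re with Re = ρVD/μ, so Darcy-Weisbach reduces to ΔP = 32μLV/D². Solving for V: V = ΔP·D²/(32μL) = 4630·(0.365)²/(32·0.234·153) = 0.5384 m/s.
Check: Re = ρVD/μ = 899·0.5384·0.365/0.234 = 755 < 2300, so the laminar assumption holds.
Q = V·A = 0.5384·(π/4·0.365²) = 0.05634 m³/s = 56.3 L/s.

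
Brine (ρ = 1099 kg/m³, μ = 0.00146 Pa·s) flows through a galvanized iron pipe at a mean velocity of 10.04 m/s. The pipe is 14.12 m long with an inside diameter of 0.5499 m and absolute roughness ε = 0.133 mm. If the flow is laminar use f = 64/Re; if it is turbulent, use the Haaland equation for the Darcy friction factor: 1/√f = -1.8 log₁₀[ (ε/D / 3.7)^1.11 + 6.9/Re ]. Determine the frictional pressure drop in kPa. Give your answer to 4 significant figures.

ΔP ≈ 20.62 kPa

Reynolds number Re = ρVD/μ = 1099 · 10.04 · 0.5499 / 0.00146 = 4.156e+06.
Re > 4000 → turbulent. Relative roughness ε/D = 0.000133/0.5499 = 0.000242. Haaland: 1/√f = -1.8 log₁₀[(0.000242/3.7)^1.11 + 6.9/4.156e+06] = -1.8 log₁₀[2.26e-05 + 1.66e-06] = 8.306, so f = 0.0145.
Darcy-Weisbach: ΔP = f(L/D)(ρV²/2) = 0.0145·(14.12/0.5499)·(1099·10.04²/2) = 0.0145·25.68·5.539e+04 = 2.062e+04 Pa.
ΔP = 2.062e+04 Pa = 20.62 kPa.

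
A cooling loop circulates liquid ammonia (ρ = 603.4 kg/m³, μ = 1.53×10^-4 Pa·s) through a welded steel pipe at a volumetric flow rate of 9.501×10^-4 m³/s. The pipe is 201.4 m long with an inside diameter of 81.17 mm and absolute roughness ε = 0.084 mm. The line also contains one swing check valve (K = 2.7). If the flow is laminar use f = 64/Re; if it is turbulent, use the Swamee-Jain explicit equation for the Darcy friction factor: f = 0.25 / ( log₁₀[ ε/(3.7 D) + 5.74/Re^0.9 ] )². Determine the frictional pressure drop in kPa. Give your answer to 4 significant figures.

ΔP ≈ 0.6276 kPa

Cross-sectional area A = πD²/4 = π(0.08117)²/4 = 0.005175 m²; mean velocity V = Q/A = 0.0009501/0.005175 = 0.1836 m/s.
Reynolds number Re = ρVD/μ = 603.4 · 0.1836 · 0.08117 / 0.000153 = 5.878e+04.
Re > 4000 → turbulent. Relative roughness ε/D = 8.4e-05/0.08117 = 0.00103. Swamee-Jain: f = 0.25/(log₁₀[0.00103/3.7 + 5.74/5.878e+04^0.9])² = 0.25/(log₁₀[0.00028 + 0.000293])² = 0.25/(-3.242)² = 0.02378.
Total minor-loss coefficient ΣK = 1·2.7 = 2.7.
ΔP = [f·L/D + ΣK]·(ρV²/2) = [0.02378·201.4/0.08117 + 2.7]·(603.4·0.1836²/2) = [59.01 + 2.7]·10.17 = 627.6 Pa.
ΔP = 627.6 Pa = 0.6276 kPa.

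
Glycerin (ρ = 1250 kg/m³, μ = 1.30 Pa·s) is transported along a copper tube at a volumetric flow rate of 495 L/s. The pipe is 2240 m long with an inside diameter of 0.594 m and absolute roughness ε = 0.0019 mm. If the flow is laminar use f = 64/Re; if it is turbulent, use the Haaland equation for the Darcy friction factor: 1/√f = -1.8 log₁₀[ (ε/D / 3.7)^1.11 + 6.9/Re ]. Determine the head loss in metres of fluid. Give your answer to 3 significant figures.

Q = 495 L/s = 495/1000 = 0.495 m³/s.
Cross-sectional area A = πD²/4 = π(0.594)²/4 = 0.2771 m²; mean velocity V = Q/A = 0.495/0.2771 = 1.786 m/s.
Reynolds number Re = ρVD/μ = 1250 · 1.786 · 0.594 / 1.3 = 1020.
Re < 2300 → laminar flow, so f = 64/Re = 64/1020 = 0.06273 (the turbulent correlation is not needed).
Darcy-Weisbach: ΔP = f(L/D)(ρV²/2) = 0.06273·(2240/0.594)·(1250·1.786²/2) = 0.06273·3771·1994 = 4.717e+05 Pa.
Head loss h_f = ΔP/(ρg) = 4.717e+05/(1250·9.81) = 38.5 m.

h_f ≈ 38.5 m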